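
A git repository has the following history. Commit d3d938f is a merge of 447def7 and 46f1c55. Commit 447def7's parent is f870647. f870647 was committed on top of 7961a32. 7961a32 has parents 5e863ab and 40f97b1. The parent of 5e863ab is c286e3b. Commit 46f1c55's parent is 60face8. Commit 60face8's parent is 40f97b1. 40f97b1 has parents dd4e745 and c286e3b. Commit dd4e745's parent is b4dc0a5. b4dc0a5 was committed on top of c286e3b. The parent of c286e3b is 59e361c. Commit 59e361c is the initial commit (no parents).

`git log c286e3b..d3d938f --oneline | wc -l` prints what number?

10

Reachable from d3d938f: {40f97b1, 447def7, 46f1c55, 59e361c, 5e863ab, 60face8, 7961a32, b4dc0a5, c286e3b, d3d938f, dd4e745, f870647}.
Reachable from c286e3b: {59e361c, c286e3b}.
In d3d938f's history but not c286e3b's: {40f97b1, 447def7, 46f1c55, 5e863ab, 60face8, 7961a32, b4dc0a5, d3d938f, dd4e745, f870647} — 10 commits.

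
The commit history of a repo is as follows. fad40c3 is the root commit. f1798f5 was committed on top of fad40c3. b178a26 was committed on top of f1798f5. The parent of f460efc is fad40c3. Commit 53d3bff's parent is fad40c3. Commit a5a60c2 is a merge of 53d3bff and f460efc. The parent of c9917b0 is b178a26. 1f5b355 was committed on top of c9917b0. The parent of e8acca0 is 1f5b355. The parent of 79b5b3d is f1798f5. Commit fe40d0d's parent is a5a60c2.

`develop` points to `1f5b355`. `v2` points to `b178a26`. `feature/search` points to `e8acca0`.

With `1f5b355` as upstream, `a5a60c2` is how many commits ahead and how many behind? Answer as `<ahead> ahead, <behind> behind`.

3 ahead, 4 behind

Reachable from a5a60c2: {53d3bff, a5a60c2, f460efc, fad40c3}.
Reachable from 1f5b355: {1f5b355, b178a26, c9917b0, f1798f5, fad40c3}.
Only in a5a60c2's history (ahead): {53d3bff, a5a60c2, f460efc} — 3.
Only in 1f5b355's history (behind): {1f5b355, b178a26, c9917b0, f1798f5} — 4.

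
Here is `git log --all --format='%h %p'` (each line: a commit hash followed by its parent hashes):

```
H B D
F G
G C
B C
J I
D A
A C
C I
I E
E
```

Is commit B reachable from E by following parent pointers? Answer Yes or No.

Ancestors of E: {E}.
B is not in that set, so it is not an ancestor of E.

No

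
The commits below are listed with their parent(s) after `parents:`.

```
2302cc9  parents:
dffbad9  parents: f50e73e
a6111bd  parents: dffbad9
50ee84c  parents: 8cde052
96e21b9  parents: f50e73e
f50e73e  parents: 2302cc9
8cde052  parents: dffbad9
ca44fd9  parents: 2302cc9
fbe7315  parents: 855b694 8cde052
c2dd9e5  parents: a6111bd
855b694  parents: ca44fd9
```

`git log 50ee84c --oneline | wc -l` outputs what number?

Walking parent pointers from 50ee84c: reachable set = {2302cc9, 50ee84c, 8cde052, dffbad9, f50e73e}.
That is 5 commits.

5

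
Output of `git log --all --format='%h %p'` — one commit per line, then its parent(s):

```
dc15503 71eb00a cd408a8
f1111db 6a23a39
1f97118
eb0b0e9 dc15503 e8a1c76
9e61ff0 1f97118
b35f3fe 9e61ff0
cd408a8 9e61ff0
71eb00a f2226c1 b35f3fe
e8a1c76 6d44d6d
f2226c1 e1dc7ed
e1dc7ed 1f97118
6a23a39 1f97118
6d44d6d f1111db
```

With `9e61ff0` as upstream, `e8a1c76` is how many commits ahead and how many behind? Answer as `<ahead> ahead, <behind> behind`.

4 ahead, 1 behind

Reachable from e8a1c76: {1f97118, 6a23a39, 6d44d6d, e8a1c76, f1111db}.
Reachable from 9e61ff0: {1f97118, 9e61ff0}.
Only in e8a1c76's history (ahead): {6a23a39, 6d44d6d, e8a1c76, f1111db} — 4.
Only in 9e61ff0's history (behind): {9e61ff0} — 1.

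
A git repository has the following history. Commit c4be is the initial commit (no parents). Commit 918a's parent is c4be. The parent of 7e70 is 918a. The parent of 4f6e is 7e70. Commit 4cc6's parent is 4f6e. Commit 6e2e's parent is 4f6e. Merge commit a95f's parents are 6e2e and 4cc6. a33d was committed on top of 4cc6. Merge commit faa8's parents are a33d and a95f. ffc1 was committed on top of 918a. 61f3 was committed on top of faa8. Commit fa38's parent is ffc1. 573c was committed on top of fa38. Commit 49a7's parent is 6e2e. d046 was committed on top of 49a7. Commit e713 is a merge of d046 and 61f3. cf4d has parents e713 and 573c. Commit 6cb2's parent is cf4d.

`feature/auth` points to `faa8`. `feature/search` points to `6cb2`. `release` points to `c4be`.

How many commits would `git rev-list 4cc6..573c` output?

Reachable from 573c: {573c, 918a, c4be, fa38, ffc1}.
Reachable from 4cc6: {4cc6, 4f6e, 7e70, 918a, c4be}.
In 573c's history but not 4cc6's: {573c, fa38, ffc1} — 3 commits.

3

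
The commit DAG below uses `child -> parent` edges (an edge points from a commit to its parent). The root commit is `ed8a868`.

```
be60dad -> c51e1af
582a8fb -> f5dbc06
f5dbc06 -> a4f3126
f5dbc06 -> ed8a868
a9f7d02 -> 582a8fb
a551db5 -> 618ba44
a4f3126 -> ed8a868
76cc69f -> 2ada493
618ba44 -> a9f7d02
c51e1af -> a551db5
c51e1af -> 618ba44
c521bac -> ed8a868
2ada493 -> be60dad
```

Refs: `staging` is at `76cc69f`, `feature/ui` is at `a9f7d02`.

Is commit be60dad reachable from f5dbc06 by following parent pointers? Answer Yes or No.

No

Ancestors of f5dbc06: {a4f3126, ed8a868, f5dbc06}.
be60dad is not in that set, so it is not an ancestor of f5dbc06.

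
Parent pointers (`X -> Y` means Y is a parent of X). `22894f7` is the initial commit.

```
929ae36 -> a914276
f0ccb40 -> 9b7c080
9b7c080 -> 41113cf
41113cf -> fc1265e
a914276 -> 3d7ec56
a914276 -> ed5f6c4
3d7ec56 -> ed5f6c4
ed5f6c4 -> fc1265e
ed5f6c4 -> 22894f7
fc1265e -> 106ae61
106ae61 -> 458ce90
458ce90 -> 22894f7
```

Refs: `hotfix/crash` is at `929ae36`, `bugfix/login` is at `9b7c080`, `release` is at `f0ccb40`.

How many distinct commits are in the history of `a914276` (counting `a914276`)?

7

Walking parent pointers from a914276: reachable set = {106ae61, 22894f7, 3d7ec56, 458ce90, a914276, ed5f6c4, fc1265e}.
That is 7 commits.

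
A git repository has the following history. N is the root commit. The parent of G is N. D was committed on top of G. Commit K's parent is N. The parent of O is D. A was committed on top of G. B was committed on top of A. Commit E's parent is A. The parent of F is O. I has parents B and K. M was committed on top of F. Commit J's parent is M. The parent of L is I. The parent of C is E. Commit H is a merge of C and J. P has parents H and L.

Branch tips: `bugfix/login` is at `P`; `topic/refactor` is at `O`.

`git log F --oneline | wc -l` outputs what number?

Walking parent pointers from F: reachable set = {D, F, G, N, O}.
That is 5 commits.

5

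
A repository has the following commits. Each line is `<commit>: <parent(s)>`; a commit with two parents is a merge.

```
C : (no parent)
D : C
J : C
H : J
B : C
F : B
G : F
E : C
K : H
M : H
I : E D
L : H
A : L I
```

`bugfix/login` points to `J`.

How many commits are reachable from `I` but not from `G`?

3

Reachable from I: {C, D, E, I}.
Reachable from G: {B, C, F, G}.
In I's history but not G's: {D, E, I} — 3 commits.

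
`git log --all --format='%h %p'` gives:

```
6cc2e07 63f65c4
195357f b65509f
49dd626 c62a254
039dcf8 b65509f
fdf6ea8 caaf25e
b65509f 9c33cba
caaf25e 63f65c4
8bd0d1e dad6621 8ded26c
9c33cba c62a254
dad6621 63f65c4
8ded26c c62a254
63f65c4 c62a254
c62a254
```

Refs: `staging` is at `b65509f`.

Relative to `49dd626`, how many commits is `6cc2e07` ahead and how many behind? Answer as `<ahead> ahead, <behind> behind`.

Reachable from 6cc2e07: {63f65c4, 6cc2e07, c62a254}.
Reachable from 49dd626: {49dd626, c62a254}.
Only in 6cc2e07's history (ahead): {63f65c4, 6cc2e07} — 2.
Only in 49dd626's history (behind): {49dd626} — 1.

2 ahead, 1 behind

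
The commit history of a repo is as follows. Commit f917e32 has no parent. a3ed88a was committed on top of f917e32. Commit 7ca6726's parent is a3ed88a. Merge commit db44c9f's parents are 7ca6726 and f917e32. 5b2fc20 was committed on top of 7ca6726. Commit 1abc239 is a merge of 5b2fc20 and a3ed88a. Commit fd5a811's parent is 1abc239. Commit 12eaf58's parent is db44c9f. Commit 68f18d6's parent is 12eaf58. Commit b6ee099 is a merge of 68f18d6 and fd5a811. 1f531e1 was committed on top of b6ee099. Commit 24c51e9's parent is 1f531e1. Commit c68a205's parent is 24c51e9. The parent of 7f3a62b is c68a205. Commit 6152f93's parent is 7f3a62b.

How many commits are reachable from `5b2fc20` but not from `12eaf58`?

Reachable from 5b2fc20: {5b2fc20, 7ca6726, a3ed88a, f917e32}.
Reachable from 12eaf58: {12eaf58, 7ca6726, a3ed88a, db44c9f, f917e32}.
In 5b2fc20's history but not 12eaf58's: {5b2fc20} — 1 commit.

1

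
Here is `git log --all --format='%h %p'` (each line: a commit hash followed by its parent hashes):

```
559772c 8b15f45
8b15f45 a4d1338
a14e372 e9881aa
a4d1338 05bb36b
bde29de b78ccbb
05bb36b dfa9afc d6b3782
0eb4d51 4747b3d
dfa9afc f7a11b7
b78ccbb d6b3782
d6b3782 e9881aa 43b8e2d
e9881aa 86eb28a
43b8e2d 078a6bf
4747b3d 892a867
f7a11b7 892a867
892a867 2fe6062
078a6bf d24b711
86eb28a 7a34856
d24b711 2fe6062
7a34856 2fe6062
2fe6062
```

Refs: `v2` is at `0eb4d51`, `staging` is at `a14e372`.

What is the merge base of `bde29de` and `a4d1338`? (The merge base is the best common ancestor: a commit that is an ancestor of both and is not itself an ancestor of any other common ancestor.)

d6b3782

Ancestors of bde29de: {078a6bf, 2fe6062, 43b8e2d, 7a34856, 86eb28a, b78ccbb, bde29de, d24b711, d6b3782, e9881aa}.
Ancestors of a4d1338: {05bb36b, 078a6bf, 2fe6062, 43b8e2d, 7a34856, 86eb28a, 892a867, a4d1338, d24b711, d6b3782, dfa9afc, e9881aa, f7a11b7}.
Common ancestors: {078a6bf, 2fe6062, 43b8e2d, 7a34856, 86eb28a, d24b711, d6b3782, e9881aa}.
Among these, d6b3782 is not an ancestor of any other common ancestor — it is the merge base.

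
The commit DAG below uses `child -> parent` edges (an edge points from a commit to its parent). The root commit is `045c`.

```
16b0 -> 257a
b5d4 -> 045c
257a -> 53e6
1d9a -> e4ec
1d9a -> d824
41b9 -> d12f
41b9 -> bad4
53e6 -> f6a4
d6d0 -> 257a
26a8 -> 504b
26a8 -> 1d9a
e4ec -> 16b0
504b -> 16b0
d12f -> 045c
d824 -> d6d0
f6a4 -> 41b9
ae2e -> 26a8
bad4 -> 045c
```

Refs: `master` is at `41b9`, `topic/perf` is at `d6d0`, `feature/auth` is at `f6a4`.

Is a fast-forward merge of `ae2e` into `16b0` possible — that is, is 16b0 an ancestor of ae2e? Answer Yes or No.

Yes

A fast-forward from 16b0 to ae2e is possible iff 16b0 is an ancestor of ae2e.
Ancestors of ae2e: {045c, 16b0, 1d9a, 257a, 26a8, 41b9, 504b, 53e6, ae2e, bad4, d12f, d6d0, d824, e4ec, f6a4}.
16b0 is among them, so fast-forward is possible.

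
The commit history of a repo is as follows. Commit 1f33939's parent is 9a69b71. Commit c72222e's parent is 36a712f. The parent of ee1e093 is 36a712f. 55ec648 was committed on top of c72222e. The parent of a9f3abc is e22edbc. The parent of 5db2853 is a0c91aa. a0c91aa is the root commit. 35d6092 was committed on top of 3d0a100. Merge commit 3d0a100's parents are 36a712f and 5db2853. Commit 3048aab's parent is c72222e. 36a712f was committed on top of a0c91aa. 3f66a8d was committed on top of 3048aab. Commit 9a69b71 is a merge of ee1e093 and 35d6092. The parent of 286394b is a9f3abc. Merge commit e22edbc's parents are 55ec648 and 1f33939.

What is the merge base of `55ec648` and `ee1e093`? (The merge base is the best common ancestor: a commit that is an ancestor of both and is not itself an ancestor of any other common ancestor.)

Ancestors of 55ec648: {36a712f, 55ec648, a0c91aa, c72222e}.
Ancestors of ee1e093: {36a712f, a0c91aa, ee1e093}.
Common ancestors: {36a712f, a0c91aa}.
Among these, 36a712f is not an ancestor of any other common ancestor — it is the merge base.

36a712f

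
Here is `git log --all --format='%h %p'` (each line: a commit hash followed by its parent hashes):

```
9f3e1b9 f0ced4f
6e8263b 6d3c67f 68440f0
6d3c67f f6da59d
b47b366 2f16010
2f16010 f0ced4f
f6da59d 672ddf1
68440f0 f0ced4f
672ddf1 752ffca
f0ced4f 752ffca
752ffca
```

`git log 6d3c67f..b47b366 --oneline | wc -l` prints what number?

Reachable from b47b366: {2f16010, 752ffca, b47b366, f0ced4f}.
Reachable from 6d3c67f: {672ddf1, 6d3c67f, 752ffca, f6da59d}.
In b47b366's history but not 6d3c67f's: {2f16010, b47b366, f0ced4f} — 3 commits.

3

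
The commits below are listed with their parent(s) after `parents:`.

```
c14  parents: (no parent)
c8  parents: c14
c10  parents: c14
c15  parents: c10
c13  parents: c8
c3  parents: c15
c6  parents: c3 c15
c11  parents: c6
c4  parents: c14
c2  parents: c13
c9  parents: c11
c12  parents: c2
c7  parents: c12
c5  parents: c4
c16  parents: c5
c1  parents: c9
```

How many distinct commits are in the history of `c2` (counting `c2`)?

4

Walking parent pointers from c2: reachable set = {c13, c14, c2, c8}.
That is 4 commits.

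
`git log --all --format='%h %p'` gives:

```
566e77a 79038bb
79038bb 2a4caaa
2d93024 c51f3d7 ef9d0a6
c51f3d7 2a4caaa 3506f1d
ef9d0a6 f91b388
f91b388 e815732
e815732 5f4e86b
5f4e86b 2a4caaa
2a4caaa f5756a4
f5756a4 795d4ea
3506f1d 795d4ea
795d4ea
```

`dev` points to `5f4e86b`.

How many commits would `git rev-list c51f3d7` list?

Walking parent pointers from c51f3d7: reachable set = {2a4caaa, 3506f1d, 795d4ea, c51f3d7, f5756a4}.
That is 5 commits.

5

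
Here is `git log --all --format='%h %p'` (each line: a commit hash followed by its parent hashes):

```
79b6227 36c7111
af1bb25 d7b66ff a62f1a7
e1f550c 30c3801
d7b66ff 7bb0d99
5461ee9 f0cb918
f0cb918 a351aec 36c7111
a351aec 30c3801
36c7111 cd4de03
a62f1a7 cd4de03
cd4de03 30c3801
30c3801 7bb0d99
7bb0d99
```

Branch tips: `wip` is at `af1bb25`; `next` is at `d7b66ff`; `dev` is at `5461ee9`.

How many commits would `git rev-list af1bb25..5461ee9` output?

Reachable from 5461ee9: {30c3801, 36c7111, 5461ee9, 7bb0d99, a351aec, cd4de03, f0cb918}.
Reachable from af1bb25: {30c3801, 7bb0d99, a62f1a7, af1bb25, cd4de03, d7b66ff}.
In 5461ee9's history but not af1bb25's: {36c7111, 5461ee9, a351aec, f0cb918} — 4 commits.

4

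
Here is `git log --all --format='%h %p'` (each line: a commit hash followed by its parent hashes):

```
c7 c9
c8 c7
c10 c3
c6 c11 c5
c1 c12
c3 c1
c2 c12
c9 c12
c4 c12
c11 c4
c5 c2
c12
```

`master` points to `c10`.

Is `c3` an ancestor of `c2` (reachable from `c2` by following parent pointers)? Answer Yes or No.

No

Ancestors of c2: {c12, c2}.
c3 is not in that set, so it is not an ancestor of c2.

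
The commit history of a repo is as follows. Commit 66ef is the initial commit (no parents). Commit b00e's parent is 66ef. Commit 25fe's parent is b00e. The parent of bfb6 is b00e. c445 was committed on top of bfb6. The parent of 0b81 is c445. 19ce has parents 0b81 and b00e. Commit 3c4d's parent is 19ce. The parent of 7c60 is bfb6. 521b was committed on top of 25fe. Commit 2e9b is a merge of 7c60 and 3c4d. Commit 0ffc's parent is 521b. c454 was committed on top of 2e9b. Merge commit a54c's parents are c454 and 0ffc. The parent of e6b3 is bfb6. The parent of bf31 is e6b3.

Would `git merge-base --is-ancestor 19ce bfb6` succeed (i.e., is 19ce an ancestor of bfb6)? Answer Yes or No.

Ancestors of bfb6: {66ef, b00e, bfb6}.
19ce is not in that set, so it is not an ancestor of bfb6.

No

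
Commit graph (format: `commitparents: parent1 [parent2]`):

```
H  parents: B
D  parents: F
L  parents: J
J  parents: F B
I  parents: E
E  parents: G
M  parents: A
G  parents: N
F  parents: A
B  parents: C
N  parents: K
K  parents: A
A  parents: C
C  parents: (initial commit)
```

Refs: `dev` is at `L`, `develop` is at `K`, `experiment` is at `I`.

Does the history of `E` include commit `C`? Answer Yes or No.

Ancestors of E (commits reachable by following parents): {A, C, E, G, K, N}.
C is in that set, so it is an ancestor of E.

Yes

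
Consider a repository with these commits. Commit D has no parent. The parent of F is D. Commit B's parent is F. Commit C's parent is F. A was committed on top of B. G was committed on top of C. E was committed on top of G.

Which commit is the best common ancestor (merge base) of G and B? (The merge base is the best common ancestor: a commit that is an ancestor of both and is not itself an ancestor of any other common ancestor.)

F

Ancestors of G: {C, D, F, G}.
Ancestors of B: {B, D, F}.
Common ancestors: {D, F}.
Among these, F is not an ancestor of any other common ancestor — it is the merge base.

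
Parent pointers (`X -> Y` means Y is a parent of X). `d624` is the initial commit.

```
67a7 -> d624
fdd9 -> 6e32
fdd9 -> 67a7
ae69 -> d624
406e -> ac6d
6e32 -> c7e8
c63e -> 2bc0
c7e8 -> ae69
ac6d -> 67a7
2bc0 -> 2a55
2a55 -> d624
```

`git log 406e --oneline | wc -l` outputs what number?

4

Walking parent pointers from 406e: reachable set = {406e, 67a7, ac6d, d624}.
That is 4 commits.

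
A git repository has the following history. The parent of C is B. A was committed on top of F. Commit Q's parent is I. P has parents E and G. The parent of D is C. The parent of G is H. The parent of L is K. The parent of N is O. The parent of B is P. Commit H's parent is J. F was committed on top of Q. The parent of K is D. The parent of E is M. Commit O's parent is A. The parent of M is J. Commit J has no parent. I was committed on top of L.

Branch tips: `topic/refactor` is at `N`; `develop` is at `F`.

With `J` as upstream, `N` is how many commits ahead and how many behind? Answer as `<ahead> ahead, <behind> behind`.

16 ahead, 0 behind

Reachable from N: {A, B, C, D, E, F, G, H, I, J, K, L, M, N, O, P, Q}.
Reachable from J: {J}.
Only in N's history (ahead): {A, B, C, D, E, F, G, H, I, K, L, M, N, O, P, Q} — 16.
Only in J's history (behind): {} — 0.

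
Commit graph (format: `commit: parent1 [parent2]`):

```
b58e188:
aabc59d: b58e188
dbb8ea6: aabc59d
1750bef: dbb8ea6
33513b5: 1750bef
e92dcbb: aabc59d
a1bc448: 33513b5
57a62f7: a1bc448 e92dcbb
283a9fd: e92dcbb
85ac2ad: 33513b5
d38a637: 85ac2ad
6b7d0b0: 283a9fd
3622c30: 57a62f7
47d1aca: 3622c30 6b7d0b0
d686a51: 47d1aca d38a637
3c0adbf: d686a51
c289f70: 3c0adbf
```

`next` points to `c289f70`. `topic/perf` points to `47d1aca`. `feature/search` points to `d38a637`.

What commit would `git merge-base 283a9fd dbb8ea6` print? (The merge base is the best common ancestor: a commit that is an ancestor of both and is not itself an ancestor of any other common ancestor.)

aabc59d

Ancestors of 283a9fd: {283a9fd, aabc59d, b58e188, e92dcbb}.
Ancestors of dbb8ea6: {aabc59d, b58e188, dbb8ea6}.
Common ancestors: {aabc59d, b58e188}.
Among these, aabc59d is not an ancestor of any other common ancestor — it is the merge base.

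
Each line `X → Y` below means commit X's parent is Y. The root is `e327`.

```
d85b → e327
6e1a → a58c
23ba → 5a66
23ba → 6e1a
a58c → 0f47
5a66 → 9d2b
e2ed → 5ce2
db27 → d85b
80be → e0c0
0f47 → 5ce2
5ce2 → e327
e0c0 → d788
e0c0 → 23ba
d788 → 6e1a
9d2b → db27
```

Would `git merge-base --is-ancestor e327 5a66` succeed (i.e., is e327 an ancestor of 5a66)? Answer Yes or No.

Yes

Ancestors of 5a66 (commits reachable by following parents): {5a66, 9d2b, d85b, db27, e327}.
e327 is in that set, so it is an ancestor of 5a66.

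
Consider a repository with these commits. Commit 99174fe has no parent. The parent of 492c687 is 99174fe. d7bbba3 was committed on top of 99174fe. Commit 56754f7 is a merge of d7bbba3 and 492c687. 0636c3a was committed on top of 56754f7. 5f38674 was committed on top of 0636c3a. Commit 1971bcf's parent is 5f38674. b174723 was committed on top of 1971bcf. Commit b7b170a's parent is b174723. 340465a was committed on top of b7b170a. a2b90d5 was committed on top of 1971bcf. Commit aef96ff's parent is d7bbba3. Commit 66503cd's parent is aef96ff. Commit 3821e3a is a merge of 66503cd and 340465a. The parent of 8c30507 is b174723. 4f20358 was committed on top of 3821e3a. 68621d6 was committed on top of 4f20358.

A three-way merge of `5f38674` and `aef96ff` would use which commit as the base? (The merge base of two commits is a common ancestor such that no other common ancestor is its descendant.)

d7bbba3

Ancestors of 5f38674: {0636c3a, 492c687, 56754f7, 5f38674, 99174fe, d7bbba3}.
Ancestors of aef96ff: {99174fe, aef96ff, d7bbba3}.
Common ancestors: {99174fe, d7bbba3}.
Among these, d7bbba3 is not an ancestor of any other common ancestor — it is the merge base.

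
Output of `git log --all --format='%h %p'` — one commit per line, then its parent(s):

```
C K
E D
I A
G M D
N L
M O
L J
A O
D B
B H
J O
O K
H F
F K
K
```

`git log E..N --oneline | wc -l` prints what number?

Reachable from N: {J, K, L, N, O}.
Reachable from E: {B, D, E, F, H, K}.
In N's history but not E's: {J, L, N, O} — 4 commits.

4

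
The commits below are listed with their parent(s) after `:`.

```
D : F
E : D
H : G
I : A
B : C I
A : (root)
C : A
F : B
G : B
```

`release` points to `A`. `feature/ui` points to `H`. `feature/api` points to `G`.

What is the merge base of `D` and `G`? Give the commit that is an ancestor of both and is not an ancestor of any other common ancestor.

B

Ancestors of D: {A, B, C, D, F, I}.
Ancestors of G: {A, B, C, G, I}.
Common ancestors: {A, B, C, I}.
Among these, B is not an ancestor of any other common ancestor — it is the merge base.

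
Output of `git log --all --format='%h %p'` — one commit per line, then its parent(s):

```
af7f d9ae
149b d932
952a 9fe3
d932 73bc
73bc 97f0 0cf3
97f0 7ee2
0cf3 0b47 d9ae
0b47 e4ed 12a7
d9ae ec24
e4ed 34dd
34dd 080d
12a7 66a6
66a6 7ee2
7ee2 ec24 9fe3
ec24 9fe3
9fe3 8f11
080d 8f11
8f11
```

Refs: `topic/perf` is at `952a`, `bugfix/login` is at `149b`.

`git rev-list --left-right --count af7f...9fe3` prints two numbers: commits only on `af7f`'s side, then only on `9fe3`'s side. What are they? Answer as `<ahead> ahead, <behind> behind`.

Reachable from af7f: {8f11, 9fe3, af7f, d9ae, ec24}.
Reachable from 9fe3: {8f11, 9fe3}.
Only in af7f's history (ahead): {af7f, d9ae, ec24} — 3.
Only in 9fe3's history (behind): {} — 0.

3 ahead, 0 behind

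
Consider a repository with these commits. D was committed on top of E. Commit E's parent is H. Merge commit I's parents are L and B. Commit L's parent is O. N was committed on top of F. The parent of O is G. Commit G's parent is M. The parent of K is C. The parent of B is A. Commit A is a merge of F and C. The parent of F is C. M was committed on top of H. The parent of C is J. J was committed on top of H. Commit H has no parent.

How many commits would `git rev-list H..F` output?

3

Reachable from F: {C, F, H, J}.
Reachable from H: {H}.
In F's history but not H's: {C, F, J} — 3 commits.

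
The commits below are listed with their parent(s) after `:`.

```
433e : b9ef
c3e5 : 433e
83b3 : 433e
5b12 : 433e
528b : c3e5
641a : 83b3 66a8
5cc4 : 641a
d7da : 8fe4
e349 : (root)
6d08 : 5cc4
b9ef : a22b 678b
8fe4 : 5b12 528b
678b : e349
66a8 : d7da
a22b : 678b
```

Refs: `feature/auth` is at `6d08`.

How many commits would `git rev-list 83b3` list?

6

Walking parent pointers from 83b3: reachable set = {433e, 678b, 83b3, a22b, b9ef, e349}.
That is 6 commits.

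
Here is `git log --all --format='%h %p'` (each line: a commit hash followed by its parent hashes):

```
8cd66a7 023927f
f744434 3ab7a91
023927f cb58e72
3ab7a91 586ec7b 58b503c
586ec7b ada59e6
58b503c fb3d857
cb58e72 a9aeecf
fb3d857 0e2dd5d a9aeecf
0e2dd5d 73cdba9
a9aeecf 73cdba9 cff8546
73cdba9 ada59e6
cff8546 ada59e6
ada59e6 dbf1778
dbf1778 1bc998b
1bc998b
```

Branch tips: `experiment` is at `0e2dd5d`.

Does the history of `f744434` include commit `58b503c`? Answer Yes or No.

Yes

Ancestors of f744434 (commits reachable by following parents): {0e2dd5d, 1bc998b, 3ab7a91, 586ec7b, 58b503c, 73cdba9, a9aeecf, ada59e6, cff8546, dbf1778, f744434, fb3d857}.
58b503c is in that set, so it is an ancestor of f744434.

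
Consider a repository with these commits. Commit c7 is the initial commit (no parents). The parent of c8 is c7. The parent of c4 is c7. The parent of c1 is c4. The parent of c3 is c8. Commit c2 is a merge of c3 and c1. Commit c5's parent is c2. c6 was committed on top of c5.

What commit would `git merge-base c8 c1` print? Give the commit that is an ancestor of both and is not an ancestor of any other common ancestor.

c7

Ancestors of c8: {c7, c8}.
Ancestors of c1: {c1, c4, c7}.
Common ancestors: {c7}.
The only common ancestor is c7, so it is the merge base.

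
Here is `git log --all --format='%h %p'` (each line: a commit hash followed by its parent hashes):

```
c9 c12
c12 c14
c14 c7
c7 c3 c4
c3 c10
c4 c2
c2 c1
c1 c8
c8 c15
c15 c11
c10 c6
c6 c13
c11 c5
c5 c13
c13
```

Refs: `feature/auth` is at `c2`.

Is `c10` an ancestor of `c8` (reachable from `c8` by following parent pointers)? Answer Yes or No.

Ancestors of c8: {c11, c13, c15, c5, c8}.
c10 is not in that set, so it is not an ancestor of c8.

No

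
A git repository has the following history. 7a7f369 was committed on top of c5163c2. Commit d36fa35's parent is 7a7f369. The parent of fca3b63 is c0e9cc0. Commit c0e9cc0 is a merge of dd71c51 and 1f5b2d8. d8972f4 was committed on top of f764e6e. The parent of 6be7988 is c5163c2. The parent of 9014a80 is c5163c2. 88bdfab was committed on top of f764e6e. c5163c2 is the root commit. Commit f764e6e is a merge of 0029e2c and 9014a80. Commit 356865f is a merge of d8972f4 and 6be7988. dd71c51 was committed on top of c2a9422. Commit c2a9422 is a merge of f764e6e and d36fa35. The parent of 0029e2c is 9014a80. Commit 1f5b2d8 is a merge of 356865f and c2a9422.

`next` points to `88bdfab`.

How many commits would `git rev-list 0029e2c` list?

Walking parent pointers from 0029e2c: reachable set = {0029e2c, 9014a80, c5163c2}.
That is 3 commits.

3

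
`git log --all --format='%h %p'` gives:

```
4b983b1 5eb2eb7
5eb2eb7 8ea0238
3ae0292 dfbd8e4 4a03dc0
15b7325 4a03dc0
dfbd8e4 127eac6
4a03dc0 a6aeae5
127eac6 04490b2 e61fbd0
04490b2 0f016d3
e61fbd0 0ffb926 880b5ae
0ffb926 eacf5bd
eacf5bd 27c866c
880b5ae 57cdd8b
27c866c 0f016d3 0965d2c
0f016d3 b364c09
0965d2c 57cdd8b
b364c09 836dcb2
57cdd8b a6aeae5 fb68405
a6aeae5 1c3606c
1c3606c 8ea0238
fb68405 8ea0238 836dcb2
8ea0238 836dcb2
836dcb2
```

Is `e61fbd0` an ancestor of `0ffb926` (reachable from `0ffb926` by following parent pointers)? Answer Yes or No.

No

Ancestors of 0ffb926: {0965d2c, 0f016d3, 0ffb926, 1c3606c, 27c866c, 57cdd8b, 836dcb2, 8ea0238, a6aeae5, b364c09, eacf5bd, fb68405}.
e61fbd0 is not in that set, so it is not an ancestor of 0ffb926.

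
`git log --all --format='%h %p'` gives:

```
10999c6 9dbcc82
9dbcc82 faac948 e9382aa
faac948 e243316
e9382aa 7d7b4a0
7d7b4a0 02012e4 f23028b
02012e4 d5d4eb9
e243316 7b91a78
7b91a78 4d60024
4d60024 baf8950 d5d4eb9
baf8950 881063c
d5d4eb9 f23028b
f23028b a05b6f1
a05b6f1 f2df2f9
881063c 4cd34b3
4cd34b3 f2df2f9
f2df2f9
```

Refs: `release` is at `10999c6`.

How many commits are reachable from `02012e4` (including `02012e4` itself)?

5

Walking parent pointers from 02012e4: reachable set = {02012e4, a05b6f1, d5d4eb9, f23028b, f2df2f9}.
That is 5 commits.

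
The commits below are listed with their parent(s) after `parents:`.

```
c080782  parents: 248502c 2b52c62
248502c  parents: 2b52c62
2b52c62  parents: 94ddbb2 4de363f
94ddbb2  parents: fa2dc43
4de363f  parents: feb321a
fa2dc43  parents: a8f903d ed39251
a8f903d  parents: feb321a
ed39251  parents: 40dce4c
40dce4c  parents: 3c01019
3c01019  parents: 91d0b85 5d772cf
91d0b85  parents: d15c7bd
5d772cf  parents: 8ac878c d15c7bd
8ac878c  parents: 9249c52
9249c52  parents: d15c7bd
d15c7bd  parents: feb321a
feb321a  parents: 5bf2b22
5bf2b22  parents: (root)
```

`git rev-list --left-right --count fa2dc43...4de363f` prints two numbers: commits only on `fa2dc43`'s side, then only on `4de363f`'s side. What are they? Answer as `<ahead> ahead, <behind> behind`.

Reachable from fa2dc43: {3c01019, 40dce4c, 5bf2b22, 5d772cf, 8ac878c, 91d0b85, 9249c52, a8f903d, d15c7bd, ed39251, fa2dc43, feb321a}.
Reachable from 4de363f: {4de363f, 5bf2b22, feb321a}.
Only in fa2dc43's history (ahead): {3c01019, 40dce4c, 5d772cf, 8ac878c, 91d0b85, 9249c52, a8f903d, d15c7bd, ed39251, fa2dc43} — 10.
Only in 4de363f's history (behind): {4de363f} — 1.

10 ahead, 1 behind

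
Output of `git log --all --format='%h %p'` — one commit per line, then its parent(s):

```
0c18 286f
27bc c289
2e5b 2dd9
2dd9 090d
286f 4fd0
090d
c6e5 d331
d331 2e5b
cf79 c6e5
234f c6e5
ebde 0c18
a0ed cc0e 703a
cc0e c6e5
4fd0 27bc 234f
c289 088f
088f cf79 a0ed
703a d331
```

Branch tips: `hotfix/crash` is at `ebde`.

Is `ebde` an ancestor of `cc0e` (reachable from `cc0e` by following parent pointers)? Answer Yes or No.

Ancestors of cc0e: {090d, 2dd9, 2e5b, c6e5, cc0e, d331}.
ebde is not in that set, so it is not an ancestor of cc0e.

No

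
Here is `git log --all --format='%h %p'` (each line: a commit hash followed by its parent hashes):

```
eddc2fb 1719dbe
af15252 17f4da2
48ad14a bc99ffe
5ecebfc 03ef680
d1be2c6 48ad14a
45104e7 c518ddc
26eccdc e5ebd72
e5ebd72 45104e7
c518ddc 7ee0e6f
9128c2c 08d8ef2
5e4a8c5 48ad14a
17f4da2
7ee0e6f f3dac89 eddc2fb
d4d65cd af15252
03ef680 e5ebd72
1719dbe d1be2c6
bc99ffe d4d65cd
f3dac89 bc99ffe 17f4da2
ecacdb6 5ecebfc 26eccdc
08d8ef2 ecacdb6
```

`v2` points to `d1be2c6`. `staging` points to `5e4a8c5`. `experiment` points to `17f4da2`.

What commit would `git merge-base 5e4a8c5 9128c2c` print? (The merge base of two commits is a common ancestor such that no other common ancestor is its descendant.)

48ad14a

Ancestors of 5e4a8c5: {17f4da2, 48ad14a, 5e4a8c5, af15252, bc99ffe, d4d65cd}.
Ancestors of 9128c2c: {03ef680, 08d8ef2, 1719dbe, 17f4da2, 26eccdc, 45104e7, 48ad14a, 5ecebfc, 7ee0e6f, 9128c2c, af15252, bc99ffe, c518ddc, d1be2c6, d4d65cd, e5ebd72, ecacdb6, eddc2fb, f3dac89}.
Common ancestors: {17f4da2, 48ad14a, af15252, bc99ffe, d4d65cd}.
Among these, 48ad14a is not an ancestor of any other common ancestor — it is the merge base.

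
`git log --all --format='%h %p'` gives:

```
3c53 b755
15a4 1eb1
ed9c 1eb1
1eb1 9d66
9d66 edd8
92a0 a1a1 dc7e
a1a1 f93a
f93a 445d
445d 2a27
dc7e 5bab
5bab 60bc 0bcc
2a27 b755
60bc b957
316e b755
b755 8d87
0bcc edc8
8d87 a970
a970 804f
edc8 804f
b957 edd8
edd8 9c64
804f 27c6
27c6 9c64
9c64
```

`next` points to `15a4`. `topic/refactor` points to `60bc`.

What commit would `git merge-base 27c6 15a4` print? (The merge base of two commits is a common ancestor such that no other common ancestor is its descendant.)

9c64

Ancestors of 27c6: {27c6, 9c64}.
Ancestors of 15a4: {15a4, 1eb1, 9c64, 9d66, edd8}.
Common ancestors: {9c64}.
The only common ancestor is 9c64, so it is the merge base.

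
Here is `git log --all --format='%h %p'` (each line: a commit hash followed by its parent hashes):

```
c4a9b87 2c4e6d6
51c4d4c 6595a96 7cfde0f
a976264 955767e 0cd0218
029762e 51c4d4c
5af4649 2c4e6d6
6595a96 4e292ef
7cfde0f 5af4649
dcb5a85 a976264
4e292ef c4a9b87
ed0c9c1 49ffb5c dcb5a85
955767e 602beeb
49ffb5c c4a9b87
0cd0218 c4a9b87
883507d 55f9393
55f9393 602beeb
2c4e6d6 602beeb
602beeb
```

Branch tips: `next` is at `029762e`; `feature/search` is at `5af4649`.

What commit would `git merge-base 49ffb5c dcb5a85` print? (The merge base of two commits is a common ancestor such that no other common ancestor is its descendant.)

c4a9b87

Ancestors of 49ffb5c: {2c4e6d6, 49ffb5c, 602beeb, c4a9b87}.
Ancestors of dcb5a85: {0cd0218, 2c4e6d6, 602beeb, 955767e, a976264, c4a9b87, dcb5a85}.
Common ancestors: {2c4e6d6, 602beeb, c4a9b87}.
Among these, c4a9b87 is not an ancestor of any other common ancestor — it is the merge base.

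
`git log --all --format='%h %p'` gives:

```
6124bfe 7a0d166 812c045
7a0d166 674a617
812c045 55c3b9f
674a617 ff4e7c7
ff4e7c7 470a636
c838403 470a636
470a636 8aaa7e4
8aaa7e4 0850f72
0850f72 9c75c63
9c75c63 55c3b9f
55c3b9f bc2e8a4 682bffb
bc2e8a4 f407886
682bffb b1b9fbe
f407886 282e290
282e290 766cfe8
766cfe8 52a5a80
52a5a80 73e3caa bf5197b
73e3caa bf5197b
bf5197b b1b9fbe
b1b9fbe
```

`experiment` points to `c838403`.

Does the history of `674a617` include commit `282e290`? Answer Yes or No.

Ancestors of 674a617 (commits reachable by following parents): {0850f72, 282e290, 470a636, 52a5a80, 55c3b9f, 674a617, 682bffb, 73e3caa, 766cfe8, 8aaa7e4, 9c75c63, b1b9fbe, bc2e8a4, bf5197b, f407886, ff4e7c7}.
282e290 is in that set, so it is an ancestor of 674a617.

Yes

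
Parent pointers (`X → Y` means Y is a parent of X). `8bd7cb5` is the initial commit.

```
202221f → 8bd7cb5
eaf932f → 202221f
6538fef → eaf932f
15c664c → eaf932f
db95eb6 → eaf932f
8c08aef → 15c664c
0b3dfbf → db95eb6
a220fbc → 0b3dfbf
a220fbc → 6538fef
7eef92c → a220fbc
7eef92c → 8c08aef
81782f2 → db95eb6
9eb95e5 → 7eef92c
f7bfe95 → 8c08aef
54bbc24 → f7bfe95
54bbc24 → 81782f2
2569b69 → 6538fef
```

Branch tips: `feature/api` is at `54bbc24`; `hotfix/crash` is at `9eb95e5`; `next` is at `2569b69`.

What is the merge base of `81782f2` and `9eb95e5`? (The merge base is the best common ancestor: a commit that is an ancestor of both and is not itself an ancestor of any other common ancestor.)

db95eb6

Ancestors of 81782f2: {202221f, 81782f2, 8bd7cb5, db95eb6, eaf932f}.
Ancestors of 9eb95e5: {0b3dfbf, 15c664c, 202221f, 6538fef, 7eef92c, 8bd7cb5, 8c08aef, 9eb95e5, a220fbc, db95eb6, eaf932f}.
Common ancestors: {202221f, 8bd7cb5, db95eb6, eaf932f}.
Among these, db95eb6 is not an ancestor of any other common ancestor — it is the merge base.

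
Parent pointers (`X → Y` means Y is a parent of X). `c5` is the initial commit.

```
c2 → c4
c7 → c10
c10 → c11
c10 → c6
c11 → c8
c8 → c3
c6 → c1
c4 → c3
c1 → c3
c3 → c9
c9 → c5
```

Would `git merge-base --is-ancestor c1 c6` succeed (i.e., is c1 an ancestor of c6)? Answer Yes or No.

Yes

Ancestors of c6 (commits reachable by following parents): {c1, c3, c5, c6, c9}.
c1 is in that set, so it is an ancestor of c6.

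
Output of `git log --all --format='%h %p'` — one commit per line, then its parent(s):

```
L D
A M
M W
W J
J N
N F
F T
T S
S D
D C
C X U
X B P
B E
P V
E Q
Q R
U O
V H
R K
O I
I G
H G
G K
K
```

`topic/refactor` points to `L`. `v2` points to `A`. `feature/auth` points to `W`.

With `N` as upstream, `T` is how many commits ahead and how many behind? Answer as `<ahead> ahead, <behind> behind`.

Reachable from T: {B, C, D, E, G, H, I, K, O, P, Q, R, S, T, U, V, X}.
Reachable from N: {B, C, D, E, F, G, H, I, K, N, O, P, Q, R, S, T, U, V, X}.
Only in T's history (ahead): {} — 0.
Only in N's history (behind): {F, N} — 2.

0 ahead, 2 behind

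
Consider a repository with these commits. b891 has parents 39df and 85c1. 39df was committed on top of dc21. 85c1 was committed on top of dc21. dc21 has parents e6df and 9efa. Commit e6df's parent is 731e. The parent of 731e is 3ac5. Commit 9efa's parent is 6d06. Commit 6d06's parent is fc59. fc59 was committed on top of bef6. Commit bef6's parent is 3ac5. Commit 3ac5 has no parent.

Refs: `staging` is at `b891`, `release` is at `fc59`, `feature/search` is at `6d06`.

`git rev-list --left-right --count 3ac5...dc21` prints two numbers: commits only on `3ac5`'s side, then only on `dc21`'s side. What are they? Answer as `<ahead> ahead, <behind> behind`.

0 ahead, 7 behind

Reachable from 3ac5: {3ac5}.
Reachable from dc21: {3ac5, 6d06, 731e, 9efa, bef6, dc21, e6df, fc59}.
Only in 3ac5's history (ahead): {} — 0.
Only in dc21's history (behind): {6d06, 731e, 9efa, bef6, dc21, e6df, fc59} — 7.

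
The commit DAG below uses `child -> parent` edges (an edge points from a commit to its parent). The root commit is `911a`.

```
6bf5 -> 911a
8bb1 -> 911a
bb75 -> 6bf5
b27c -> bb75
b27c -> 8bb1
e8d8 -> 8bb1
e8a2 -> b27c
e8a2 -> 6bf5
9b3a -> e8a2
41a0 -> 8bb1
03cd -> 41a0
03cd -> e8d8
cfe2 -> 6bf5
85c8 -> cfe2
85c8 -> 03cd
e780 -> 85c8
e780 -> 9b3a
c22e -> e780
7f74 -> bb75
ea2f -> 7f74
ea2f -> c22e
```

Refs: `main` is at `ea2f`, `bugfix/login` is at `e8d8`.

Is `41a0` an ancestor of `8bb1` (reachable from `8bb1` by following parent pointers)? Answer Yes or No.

No

Ancestors of 8bb1: {8bb1, 911a}.
41a0 is not in that set, so it is not an ancestor of 8bb1.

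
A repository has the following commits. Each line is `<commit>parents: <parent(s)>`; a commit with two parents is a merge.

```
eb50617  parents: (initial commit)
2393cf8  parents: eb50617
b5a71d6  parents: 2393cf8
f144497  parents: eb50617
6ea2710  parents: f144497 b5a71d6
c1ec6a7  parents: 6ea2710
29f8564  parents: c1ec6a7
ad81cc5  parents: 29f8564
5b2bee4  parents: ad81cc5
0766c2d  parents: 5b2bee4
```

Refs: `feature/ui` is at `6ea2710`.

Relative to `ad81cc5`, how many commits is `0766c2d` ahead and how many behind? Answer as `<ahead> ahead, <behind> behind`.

2 ahead, 0 behind

Reachable from 0766c2d: {0766c2d, 2393cf8, 29f8564, 5b2bee4, 6ea2710, ad81cc5, b5a71d6, c1ec6a7, eb50617, f144497}.
Reachable from ad81cc5: {2393cf8, 29f8564, 6ea2710, ad81cc5, b5a71d6, c1ec6a7, eb50617, f144497}.
Only in 0766c2d's history (ahead): {0766c2d, 5b2bee4} — 2.
Only in ad81cc5's history (behind): {} — 0.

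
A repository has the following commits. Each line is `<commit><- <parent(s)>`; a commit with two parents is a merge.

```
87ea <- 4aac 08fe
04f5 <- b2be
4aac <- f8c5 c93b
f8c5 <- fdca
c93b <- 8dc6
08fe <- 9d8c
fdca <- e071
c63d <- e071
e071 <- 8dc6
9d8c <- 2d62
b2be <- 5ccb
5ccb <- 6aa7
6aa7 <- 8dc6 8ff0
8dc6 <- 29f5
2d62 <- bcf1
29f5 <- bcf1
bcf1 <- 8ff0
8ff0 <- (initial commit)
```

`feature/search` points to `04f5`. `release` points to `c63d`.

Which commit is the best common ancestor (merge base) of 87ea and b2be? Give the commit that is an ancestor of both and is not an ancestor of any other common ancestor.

8dc6

Ancestors of 87ea: {08fe, 29f5, 2d62, 4aac, 87ea, 8dc6, 8ff0, 9d8c, bcf1, c93b, e071, f8c5, fdca}.
Ancestors of b2be: {29f5, 5ccb, 6aa7, 8dc6, 8ff0, b2be, bcf1}.
Common ancestors: {29f5, 8dc6, 8ff0, bcf1}.
Among these, 8dc6 is not an ancestor of any other common ancestor — it is the merge base.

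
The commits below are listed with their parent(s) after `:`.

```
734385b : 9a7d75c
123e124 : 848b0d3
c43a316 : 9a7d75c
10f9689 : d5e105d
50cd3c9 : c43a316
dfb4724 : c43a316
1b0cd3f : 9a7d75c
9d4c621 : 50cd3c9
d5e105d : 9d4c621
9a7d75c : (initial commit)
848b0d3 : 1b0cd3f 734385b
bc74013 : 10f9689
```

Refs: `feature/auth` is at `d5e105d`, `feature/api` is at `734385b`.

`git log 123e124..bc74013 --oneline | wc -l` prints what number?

Reachable from bc74013: {10f9689, 50cd3c9, 9a7d75c, 9d4c621, bc74013, c43a316, d5e105d}.
Reachable from 123e124: {123e124, 1b0cd3f, 734385b, 848b0d3, 9a7d75c}.
In bc74013's history but not 123e124's: {10f9689, 50cd3c9, 9d4c621, bc74013, c43a316, d5e105d} — 6 commits.

6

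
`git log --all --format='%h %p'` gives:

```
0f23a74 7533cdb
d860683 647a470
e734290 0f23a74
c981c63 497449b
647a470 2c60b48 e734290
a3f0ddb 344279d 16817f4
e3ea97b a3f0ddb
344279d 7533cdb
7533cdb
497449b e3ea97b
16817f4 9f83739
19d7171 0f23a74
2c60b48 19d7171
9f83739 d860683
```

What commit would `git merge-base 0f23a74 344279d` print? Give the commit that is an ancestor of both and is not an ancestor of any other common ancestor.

Ancestors of 0f23a74: {0f23a74, 7533cdb}.
Ancestors of 344279d: {344279d, 7533cdb}.
Common ancestors: {7533cdb}.
The only common ancestor is 7533cdb, so it is the merge base.

7533cdb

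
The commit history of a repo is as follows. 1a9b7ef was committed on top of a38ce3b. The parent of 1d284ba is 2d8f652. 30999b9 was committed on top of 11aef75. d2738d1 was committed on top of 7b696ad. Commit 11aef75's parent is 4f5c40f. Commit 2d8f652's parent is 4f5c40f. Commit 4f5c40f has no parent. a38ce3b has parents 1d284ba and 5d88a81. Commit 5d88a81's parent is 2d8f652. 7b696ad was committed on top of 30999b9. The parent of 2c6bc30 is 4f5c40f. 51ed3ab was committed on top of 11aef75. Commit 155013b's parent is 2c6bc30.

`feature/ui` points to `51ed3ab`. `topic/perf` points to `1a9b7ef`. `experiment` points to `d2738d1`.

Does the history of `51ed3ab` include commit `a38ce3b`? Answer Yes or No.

Ancestors of 51ed3ab: {11aef75, 4f5c40f, 51ed3ab}.
a38ce3b is not in that set, so it is not an ancestor of 51ed3ab.

No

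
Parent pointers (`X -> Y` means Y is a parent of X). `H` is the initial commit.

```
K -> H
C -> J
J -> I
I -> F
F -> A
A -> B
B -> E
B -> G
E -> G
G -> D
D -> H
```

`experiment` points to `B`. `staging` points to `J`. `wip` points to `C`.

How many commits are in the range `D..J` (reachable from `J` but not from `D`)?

7

Reachable from J: {A, B, D, E, F, G, H, I, J}.
Reachable from D: {D, H}.
In J's history but not D's: {A, B, E, F, G, I, J} — 7 commits.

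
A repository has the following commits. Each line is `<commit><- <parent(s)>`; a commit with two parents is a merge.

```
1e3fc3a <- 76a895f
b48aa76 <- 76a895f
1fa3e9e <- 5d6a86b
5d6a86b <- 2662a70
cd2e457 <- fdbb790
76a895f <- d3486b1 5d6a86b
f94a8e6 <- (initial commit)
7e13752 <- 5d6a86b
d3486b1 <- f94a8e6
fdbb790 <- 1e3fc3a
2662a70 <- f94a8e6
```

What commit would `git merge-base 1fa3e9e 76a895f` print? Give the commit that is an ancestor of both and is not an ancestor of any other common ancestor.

Ancestors of 1fa3e9e: {1fa3e9e, 2662a70, 5d6a86b, f94a8e6}.
Ancestors of 76a895f: {2662a70, 5d6a86b, 76a895f, d3486b1, f94a8e6}.
Common ancestors: {2662a70, 5d6a86b, f94a8e6}.
Among these, 5d6a86b is not an ancestor of any other common ancestor — it is the merge base.

5d6a86b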